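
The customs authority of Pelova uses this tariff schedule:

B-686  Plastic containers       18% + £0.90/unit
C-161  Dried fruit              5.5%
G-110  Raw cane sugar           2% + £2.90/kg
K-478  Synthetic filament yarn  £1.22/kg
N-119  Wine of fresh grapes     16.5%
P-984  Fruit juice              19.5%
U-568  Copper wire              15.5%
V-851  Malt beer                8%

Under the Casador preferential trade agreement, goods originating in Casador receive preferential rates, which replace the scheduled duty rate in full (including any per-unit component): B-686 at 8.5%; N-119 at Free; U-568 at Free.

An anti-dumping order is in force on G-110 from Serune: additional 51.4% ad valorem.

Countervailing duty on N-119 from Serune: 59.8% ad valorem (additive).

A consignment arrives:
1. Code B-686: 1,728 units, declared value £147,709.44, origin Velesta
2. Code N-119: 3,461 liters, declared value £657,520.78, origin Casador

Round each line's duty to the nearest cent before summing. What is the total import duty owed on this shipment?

£28,142.90

Line 1 (B-686, Velesta, 1,728 units, £147,709.44):
Base rate for B-686 is 18% + £0.90/unit.
B-686 has an FTA preferential rate, but origin Velesta is not Casador; base rate stands.
Duty = £147,709.44 × 18% + 1,728 × £0.90 = £28,142.90.
Line 2 (N-119, Casador, 3,461 liters, £657,520.78):
Base rate for N-119 is 16.5%.
Origin Casador qualifies under the Pelova–Casador agreement and N-119 is covered: preferential rate Free applies instead.
The additional-duty order on N-119 targets Serune, not Casador; it does not apply.
Duty = £657,520.78 × 0% = £0.00.
Total = £28,142.90 + £0.00 = £28,142.90.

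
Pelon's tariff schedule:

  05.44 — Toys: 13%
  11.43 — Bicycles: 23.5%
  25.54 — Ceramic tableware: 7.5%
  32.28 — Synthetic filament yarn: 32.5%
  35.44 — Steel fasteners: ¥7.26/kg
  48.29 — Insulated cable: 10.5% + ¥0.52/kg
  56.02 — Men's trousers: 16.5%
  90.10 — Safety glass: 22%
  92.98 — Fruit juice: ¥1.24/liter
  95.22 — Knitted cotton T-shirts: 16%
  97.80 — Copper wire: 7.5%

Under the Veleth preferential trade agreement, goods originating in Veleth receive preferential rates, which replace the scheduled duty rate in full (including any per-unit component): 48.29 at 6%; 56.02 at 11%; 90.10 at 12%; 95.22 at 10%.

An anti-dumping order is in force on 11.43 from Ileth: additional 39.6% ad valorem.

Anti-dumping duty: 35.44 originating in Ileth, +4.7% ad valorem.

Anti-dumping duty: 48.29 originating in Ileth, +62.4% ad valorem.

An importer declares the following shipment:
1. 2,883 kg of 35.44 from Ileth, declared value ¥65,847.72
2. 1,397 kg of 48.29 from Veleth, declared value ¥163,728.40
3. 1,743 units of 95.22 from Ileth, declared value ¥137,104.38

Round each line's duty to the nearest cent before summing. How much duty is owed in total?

¥55,785.82

Line 1 (35.44, Ileth, 2,883 kg, ¥65,847.72):
Base rate for 35.44 is ¥7.26/kg.
Additional duty on 35.44 from Ileth: +4.7% ad valorem. Applied ad valorem rate = 4.7%.
Duty = ¥65,847.72 × 4.7% + 2,883 × ¥7.26 = ¥24,025.42.
Line 2 (48.29, Veleth, 1,397 kg, ¥163,728.40):
Base rate for 48.29 is 10.5% + ¥0.52/kg.
Origin Veleth qualifies under the Pelon–Veleth agreement and 48.29 is covered: preferential rate 6% applies instead.
The additional-duty order on 48.29 targets Ileth, not Veleth; it does not apply.
Duty = ¥163,728.40 × 6% = ¥9,823.70.
Line 3 (95.22, Ileth, 1,743 units, ¥137,104.38):
Base rate for 95.22 is 16%.
95.22 has an FTA preferential rate, but origin Ileth is not Veleth; base rate stands.
Duty = ¥137,104.38 × 16% = ¥21,936.70.
Total = ¥24,025.42 + ¥9,823.70 + ¥21,936.70 = ¥55,785.82.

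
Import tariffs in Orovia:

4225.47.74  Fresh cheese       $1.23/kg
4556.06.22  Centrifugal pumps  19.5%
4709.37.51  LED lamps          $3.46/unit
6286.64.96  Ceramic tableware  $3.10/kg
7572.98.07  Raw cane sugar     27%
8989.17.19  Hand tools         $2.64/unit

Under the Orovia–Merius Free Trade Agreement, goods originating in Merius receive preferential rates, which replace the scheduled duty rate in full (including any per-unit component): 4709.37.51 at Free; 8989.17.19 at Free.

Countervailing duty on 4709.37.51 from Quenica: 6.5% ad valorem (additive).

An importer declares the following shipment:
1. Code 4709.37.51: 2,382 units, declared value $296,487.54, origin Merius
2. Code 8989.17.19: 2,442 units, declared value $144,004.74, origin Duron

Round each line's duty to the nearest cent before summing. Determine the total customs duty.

Line 1 (4709.37.51, Merius, 2,382 units, $296,487.54):
Base rate for 4709.37.51 is $3.46/unit.
Origin Merius qualifies under the Orovia–Merius agreement and 4709.37.51 is covered: preferential rate Free applies instead.
The additional-duty order on 4709.37.51 targets Quenica, not Merius; it does not apply.
Duty = $296,487.54 × 0% = $0.00.
Line 2 (8989.17.19, Duron, 2,442 units, $144,004.74):
Base rate for 8989.17.19 is $2.64/unit.
8989.17.19 has an FTA preferential rate, but origin Duron is not Merius; base rate stands.
Duty = 2,442 × $2.64 = $6,446.88.
Total = $0.00 + $6,446.88 = $6,446.88.

$6,446.88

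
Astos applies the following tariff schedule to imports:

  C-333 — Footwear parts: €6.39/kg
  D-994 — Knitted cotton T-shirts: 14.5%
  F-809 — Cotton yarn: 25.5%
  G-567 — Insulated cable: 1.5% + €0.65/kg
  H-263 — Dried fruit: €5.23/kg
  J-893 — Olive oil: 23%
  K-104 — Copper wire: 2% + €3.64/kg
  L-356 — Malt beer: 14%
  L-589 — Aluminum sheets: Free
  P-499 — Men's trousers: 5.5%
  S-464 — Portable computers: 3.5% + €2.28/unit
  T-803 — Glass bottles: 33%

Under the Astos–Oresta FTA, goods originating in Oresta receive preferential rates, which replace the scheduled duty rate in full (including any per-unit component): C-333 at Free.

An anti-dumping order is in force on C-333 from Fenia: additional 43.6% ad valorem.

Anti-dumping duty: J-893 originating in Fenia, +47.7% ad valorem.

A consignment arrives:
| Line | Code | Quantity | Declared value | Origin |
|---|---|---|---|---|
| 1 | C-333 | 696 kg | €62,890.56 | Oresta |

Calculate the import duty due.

€0.00

Line 1 (C-333, Oresta, 696 kg, €62,890.56):
Base rate for C-333 is €6.39/kg.
Origin Oresta qualifies under the Astos–Oresta agreement and C-333 is covered: preferential rate Free applies instead.
The additional-duty order on C-333 targets Fenia, not Oresta; it does not apply.
Duty = €62,890.56 × 0% = €0.00.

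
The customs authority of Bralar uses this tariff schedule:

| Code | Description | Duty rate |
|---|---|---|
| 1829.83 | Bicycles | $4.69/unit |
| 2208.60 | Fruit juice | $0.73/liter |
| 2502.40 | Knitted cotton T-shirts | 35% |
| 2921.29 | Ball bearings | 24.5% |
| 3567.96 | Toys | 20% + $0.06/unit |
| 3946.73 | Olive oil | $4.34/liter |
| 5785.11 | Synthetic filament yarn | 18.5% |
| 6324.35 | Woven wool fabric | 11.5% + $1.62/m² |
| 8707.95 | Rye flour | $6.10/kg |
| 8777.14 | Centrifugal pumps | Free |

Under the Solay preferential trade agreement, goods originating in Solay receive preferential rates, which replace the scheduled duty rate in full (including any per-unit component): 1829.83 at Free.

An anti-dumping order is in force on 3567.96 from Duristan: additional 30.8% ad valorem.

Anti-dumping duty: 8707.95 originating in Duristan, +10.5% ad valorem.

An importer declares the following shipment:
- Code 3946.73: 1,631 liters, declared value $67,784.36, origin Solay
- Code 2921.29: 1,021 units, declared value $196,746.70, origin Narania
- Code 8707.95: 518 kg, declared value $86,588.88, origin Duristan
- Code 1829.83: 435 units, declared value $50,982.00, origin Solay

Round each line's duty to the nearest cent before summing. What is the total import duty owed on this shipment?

$67,533.11

Line 1 (3946.73, Solay, 1,631 liters, $67,784.36):
Base rate for 3946.73 is $4.34/liter.
Origin Solay is the FTA partner but 3946.73 is not on the preference list; base rate stands.
Duty = 1,631 × $4.34 = $7,078.54.
Line 2 (2921.29, Narania, 1,021 units, $196,746.70):
Base rate for 2921.29 is 24.5%.
Duty = $196,746.70 × 24.5% = $48,202.94.
Line 3 (8707.95, Duristan, 518 kg, $86,588.88):
Base rate for 8707.95 is $6.10/kg.
Additional duty on 8707.95 from Duristan: +10.5% ad valorem. Applied ad valorem rate = 10.5%.
Duty = $86,588.88 × 10.5% + 518 × $6.10 = $12,251.63.
Line 4 (1829.83, Solay, 435 units, $50,982.00):
Base rate for 1829.83 is $4.69/unit.
Origin Solay qualifies under the Bralar–Solay agreement and 1829.83 is covered: preferential rate Free applies instead.
Duty = $50,982.00 × 0% = $0.00.
Total = $7,078.54 + $48,202.94 + $12,251.63 + $0.00 = $67,533.11.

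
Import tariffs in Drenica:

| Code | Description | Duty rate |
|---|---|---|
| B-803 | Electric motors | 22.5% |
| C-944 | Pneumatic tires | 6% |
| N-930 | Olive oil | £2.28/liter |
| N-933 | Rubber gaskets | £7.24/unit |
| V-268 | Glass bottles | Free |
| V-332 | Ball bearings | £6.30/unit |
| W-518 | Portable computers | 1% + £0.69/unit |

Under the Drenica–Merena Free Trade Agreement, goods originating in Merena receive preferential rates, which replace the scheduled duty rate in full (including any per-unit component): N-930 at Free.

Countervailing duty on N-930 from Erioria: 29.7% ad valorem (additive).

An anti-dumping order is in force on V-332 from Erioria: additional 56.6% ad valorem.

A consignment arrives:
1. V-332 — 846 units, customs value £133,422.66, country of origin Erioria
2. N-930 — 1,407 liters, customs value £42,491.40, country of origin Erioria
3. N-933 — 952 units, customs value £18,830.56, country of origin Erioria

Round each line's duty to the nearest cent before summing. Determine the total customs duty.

Line 1 (V-332, Erioria, 846 units, £133,422.66):
Base rate for V-332 is £6.30/unit.
Additional duty on V-332 from Erioria: +56.6% ad valorem. Applied ad valorem rate = 56.6%.
Duty = £133,422.66 × 56.6% + 846 × £6.30 = £80,847.03.
Line 2 (N-930, Erioria, 1,407 liters, £42,491.40):
Base rate for N-930 is £2.28/liter.
N-930 has an FTA preferential rate, but origin Erioria is not Merena; base rate stands.
Additional duty on N-930 from Erioria: +29.7% ad valorem. Applied ad valorem rate = 29.7%.
Duty = £42,491.40 × 29.7% + 1,407 × £2.28 = £15,827.91.
Line 3 (N-933, Erioria, 952 units, £18,830.56):
Base rate for N-933 is £7.24/unit.
Duty = 952 × £7.24 = £6,892.48.
Total = £80,847.03 + £15,827.91 + £6,892.48 = £103,567.42.

£103,567.42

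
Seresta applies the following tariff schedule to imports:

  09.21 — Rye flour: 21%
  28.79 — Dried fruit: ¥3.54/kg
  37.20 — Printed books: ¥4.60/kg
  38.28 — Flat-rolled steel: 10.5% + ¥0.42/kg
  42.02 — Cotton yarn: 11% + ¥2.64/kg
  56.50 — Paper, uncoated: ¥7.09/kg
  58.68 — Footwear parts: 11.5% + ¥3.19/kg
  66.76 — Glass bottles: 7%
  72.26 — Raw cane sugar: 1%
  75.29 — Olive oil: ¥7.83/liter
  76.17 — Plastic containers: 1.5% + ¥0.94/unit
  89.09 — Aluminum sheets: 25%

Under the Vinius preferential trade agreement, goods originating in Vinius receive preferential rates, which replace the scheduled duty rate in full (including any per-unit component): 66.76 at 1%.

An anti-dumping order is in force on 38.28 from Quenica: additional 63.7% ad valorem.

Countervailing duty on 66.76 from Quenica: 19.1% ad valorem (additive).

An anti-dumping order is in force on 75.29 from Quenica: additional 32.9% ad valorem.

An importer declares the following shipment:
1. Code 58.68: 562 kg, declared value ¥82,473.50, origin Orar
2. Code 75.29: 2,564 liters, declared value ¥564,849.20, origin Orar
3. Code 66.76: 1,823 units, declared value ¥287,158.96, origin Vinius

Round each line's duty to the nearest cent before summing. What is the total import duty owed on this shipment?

Line 1 (58.68, Orar, 562 kg, ¥82,473.50):
Base rate for 58.68 is 11.5% + ¥3.19/kg.
Duty = ¥82,473.50 × 11.5% + 562 × ¥3.19 = ¥11,277.23.
Line 2 (75.29, Orar, 2,564 liters, ¥564,849.20):
Base rate for 75.29 is ¥7.83/liter.
The additional-duty order on 75.29 targets Quenica, not Orar; it does not apply.
Duty = 2,564 × ¥7.83 = ¥20,076.12.
Line 3 (66.76, Vinius, 1,823 units, ¥287,158.96):
Base rate for 66.76 is 7%.
Origin Vinius qualifies under the Seresta–Vinius agreement and 66.76 is covered: preferential rate 1% applies instead.
The additional-duty order on 66.76 targets Quenica, not Vinius; it does not apply.
Duty = ¥287,158.96 × 1% = ¥2,871.59.
Total = ¥11,277.23 + ¥20,076.12 + ¥2,871.59 = ¥34,224.94.

¥34,224.94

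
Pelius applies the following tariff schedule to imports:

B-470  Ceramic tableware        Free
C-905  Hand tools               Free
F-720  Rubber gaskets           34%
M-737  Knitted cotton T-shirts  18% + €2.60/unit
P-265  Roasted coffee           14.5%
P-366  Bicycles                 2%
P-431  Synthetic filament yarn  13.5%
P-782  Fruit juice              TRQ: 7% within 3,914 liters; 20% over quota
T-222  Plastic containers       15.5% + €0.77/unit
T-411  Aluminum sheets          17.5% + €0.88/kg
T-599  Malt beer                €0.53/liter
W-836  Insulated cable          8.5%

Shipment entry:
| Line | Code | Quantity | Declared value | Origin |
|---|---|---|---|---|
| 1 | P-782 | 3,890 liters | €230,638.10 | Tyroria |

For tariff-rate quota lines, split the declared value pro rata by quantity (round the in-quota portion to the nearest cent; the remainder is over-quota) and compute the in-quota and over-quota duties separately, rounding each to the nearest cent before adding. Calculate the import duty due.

€16,144.67

Line 1 (P-782, Tyroria, 3,890 liters, €230,638.10):
Code P-782 is under a tariff-rate quota (threshold 3,914 liters). Quantity 3,890 liters is within the quota, so the in-quota rate 7% applies to the full value.
Duty = €230,638.10 × 7% = €16,144.67.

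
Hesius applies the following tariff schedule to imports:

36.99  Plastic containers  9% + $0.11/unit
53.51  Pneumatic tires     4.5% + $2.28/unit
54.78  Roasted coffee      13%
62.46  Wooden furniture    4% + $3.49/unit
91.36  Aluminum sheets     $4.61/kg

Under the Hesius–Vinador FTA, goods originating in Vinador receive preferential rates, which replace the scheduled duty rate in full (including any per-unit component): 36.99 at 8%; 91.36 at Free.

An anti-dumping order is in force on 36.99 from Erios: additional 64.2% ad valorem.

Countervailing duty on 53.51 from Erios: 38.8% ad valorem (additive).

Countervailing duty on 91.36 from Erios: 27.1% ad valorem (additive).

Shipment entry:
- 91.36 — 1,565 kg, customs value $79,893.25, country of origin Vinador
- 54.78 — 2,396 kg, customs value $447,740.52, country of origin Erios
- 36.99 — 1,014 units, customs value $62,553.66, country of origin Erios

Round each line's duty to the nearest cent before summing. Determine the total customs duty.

$104,107.09

Line 1 (91.36, Vinador, 1,565 kg, $79,893.25):
Base rate for 91.36 is $4.61/kg.
Origin Vinador qualifies under the Hesius–Vinador agreement and 91.36 is covered: preferential rate Free applies instead.
The additional-duty order on 91.36 targets Erios, not Vinador; it does not apply.
Duty = $79,893.25 × 0% = $0.00.
Line 2 (54.78, Erios, 2,396 kg, $447,740.52):
Base rate for 54.78 is 13%.
Duty = $447,740.52 × 13% = $58,206.27.
Line 3 (36.99, Erios, 1,014 units, $62,553.66):
Base rate for 36.99 is 9% + $0.11/unit.
36.99 has an FTA preferential rate, but origin Erios is not Vinador; base rate stands.
Additional duty on 36.99 from Erios: +64.2%. Applied ad valorem rate: 9% + 64.2% = 73.2%.
Duty = $62,553.66 × 73.2% + 1,014 × $0.11 = $45,900.82.
Total = $0.00 + $58,206.27 + $45,900.82 = $104,107.09.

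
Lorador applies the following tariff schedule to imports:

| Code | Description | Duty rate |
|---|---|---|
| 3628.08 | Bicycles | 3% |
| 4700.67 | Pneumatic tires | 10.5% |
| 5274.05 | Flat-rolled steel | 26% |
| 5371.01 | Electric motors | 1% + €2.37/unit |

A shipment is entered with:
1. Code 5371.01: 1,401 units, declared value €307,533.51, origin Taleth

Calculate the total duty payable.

Line 1 (5371.01, Taleth, 1,401 units, €307,533.51):
Base rate for 5371.01 is 1% + €2.37/unit.
Duty = €307,533.51 × 1% + 1,401 × €2.37 = €6,395.71.

€6,395.71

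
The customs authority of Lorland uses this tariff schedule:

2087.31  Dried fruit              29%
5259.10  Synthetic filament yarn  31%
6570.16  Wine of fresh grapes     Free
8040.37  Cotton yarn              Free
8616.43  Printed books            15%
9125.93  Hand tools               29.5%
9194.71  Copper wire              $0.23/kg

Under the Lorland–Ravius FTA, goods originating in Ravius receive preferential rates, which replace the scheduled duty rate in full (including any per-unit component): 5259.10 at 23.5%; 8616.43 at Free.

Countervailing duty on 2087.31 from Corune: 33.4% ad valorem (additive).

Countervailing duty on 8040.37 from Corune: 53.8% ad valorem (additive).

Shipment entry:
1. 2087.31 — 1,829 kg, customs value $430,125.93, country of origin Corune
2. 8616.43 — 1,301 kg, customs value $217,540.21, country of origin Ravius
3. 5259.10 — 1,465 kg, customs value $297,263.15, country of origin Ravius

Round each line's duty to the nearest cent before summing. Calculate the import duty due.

Line 1 (2087.31, Corune, 1,829 kg, $430,125.93):
Base rate for 2087.31 is 29%.
Additional duty on 2087.31 from Corune: +33.4%. Applied ad valorem rate: 29% + 33.4% = 62.4%.
Duty = $430,125.93 × 62.4% = $268,398.58.
Line 2 (8616.43, Ravius, 1,301 kg, $217,540.21):
Base rate for 8616.43 is 15%.
Origin Ravius qualifies under the Lorland–Ravius agreement and 8616.43 is covered: preferential rate Free applies instead.
Duty = $217,540.21 × 0% = $0.00.
Line 3 (5259.10, Ravius, 1,465 kg, $297,263.15):
Base rate for 5259.10 is 31%.
Origin Ravius qualifies under the Lorland–Ravius agreement and 5259.10 is covered: preferential rate 23.5% applies instead.
Duty = $297,263.15 × 23.5% = $69,856.84.
Total = $268,398.58 + $0.00 + $69,856.84 = $338,255.42.

$338,255.42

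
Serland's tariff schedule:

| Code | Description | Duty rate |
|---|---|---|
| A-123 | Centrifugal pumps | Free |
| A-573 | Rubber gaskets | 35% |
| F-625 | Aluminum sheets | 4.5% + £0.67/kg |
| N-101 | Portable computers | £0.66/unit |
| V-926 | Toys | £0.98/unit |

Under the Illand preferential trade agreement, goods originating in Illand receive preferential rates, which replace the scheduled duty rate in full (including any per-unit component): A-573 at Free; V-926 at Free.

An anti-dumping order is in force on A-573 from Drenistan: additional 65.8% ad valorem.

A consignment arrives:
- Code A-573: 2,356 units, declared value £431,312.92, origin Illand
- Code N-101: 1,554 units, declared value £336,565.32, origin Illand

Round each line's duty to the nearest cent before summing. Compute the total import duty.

Line 1 (A-573, Illand, 2,356 units, £431,312.92):
Base rate for A-573 is 35%.
Origin Illand qualifies under the Serland–Illand agreement and A-573 is covered: preferential rate Free applies instead.
The additional-duty order on A-573 targets Drenistan, not Illand; it does not apply.
Duty = £431,312.92 × 0% = £0.00.
Line 2 (N-101, Illand, 1,554 units, £336,565.32):
Base rate for N-101 is £0.66/unit.
Origin Illand is the FTA partner but N-101 is not on the preference list; base rate stands.
Duty = 1,554 × £0.66 = £1,025.64.
Total = £0.00 + £1,025.64 = £1,025.64.

£1,025.64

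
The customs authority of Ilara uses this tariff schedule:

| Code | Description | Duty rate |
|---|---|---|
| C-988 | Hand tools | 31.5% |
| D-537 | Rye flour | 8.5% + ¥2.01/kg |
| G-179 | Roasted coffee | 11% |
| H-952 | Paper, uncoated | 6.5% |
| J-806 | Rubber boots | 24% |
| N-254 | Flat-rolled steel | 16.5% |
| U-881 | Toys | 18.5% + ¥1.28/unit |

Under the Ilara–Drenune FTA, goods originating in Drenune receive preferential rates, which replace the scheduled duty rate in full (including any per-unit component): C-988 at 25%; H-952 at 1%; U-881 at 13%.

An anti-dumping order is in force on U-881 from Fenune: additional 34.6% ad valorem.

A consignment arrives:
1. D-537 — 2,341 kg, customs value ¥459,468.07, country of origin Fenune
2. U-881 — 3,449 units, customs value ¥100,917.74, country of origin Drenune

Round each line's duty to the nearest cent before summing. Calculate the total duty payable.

Line 1 (D-537, Fenune, 2,341 kg, ¥459,468.07):
Base rate for D-537 is 8.5% + ¥2.01/kg.
Duty = ¥459,468.07 × 8.5% + 2,341 × ¥2.01 = ¥43,760.20.
Line 2 (U-881, Drenune, 3,449 units, ¥100,917.74):
Base rate for U-881 is 18.5% + ¥1.28/unit.
Origin Drenune qualifies under the Ilara–Drenune agreement and U-881 is covered: preferential rate 13% applies instead.
The additional-duty order on U-881 targets Fenune, not Drenune; it does not apply.
Duty = ¥100,917.74 × 13% = ¥13,119.31.
Total = ¥43,760.20 + ¥13,119.31 = ¥56,879.51.

¥56,879.51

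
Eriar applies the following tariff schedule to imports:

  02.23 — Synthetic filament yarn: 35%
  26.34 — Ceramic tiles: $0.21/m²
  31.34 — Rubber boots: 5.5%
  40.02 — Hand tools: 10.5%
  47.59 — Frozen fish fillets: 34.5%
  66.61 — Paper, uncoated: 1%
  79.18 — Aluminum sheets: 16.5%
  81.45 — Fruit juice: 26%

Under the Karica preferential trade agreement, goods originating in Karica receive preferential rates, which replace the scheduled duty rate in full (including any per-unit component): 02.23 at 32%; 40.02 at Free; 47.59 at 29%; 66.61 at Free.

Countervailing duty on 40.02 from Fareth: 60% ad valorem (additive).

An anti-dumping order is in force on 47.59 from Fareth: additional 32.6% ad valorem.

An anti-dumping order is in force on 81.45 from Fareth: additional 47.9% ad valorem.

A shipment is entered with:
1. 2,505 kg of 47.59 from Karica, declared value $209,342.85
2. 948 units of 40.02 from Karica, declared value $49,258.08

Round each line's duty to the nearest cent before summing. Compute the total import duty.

Line 1 (47.59, Karica, 2,505 kg, $209,342.85):
Base rate for 47.59 is 34.5%.
Origin Karica qualifies under the Eriar–Karica agreement and 47.59 is covered: preferential rate 29% applies instead.
The additional-duty order on 47.59 targets Fareth, not Karica; it does not apply.
Duty = $209,342.85 × 29% = $60,709.43.
Line 2 (40.02, Karica, 948 units, $49,258.08):
Base rate for 40.02 is 10.5%.
Origin Karica qualifies under the Eriar–Karica agreement and 40.02 is covered: preferential rate Free applies instead.
The additional-duty order on 40.02 targets Fareth, not Karica; it does not apply.
Duty = $49,258.08 × 0% = $0.00.
Total = $60,709.43 + $0.00 = $60,709.43.

$60,709.43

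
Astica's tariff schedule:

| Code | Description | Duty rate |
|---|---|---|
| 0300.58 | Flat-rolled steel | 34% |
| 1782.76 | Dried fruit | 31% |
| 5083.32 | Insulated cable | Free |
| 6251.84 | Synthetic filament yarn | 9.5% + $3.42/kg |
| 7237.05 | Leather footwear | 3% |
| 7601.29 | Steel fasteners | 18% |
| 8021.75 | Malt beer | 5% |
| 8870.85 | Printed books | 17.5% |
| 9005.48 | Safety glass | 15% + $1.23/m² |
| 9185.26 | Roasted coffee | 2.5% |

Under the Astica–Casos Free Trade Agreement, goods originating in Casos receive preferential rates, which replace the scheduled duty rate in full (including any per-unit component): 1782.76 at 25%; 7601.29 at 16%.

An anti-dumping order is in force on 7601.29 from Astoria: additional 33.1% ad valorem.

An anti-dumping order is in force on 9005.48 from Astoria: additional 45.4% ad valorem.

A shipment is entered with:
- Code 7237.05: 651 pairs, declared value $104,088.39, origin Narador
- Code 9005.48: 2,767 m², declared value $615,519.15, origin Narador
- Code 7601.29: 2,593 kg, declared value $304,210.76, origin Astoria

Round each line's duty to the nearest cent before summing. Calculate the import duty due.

$254,305.63

Line 1 (7237.05, Narador, 651 pairs, $104,088.39):
Base rate for 7237.05 is 3%.
Duty = $104,088.39 × 3% = $3,122.65.
Line 2 (9005.48, Narador, 2,767 m², $615,519.15):
Base rate for 9005.48 is 15% + $1.23/m².
The additional-duty order on 9005.48 targets Astoria, not Narador; it does not apply.
Duty = $615,519.15 × 15% + 2,767 × $1.23 = $95,731.28.
Line 3 (7601.29, Astoria, 2,593 kg, $304,210.76):
Base rate for 7601.29 is 18%.
7601.29 has an FTA preferential rate, but origin Astoria is not Casos; base rate stands.
Additional duty on 7601.29 from Astoria: +33.1%. Applied ad valorem rate: 18% + 33.1% = 51.1%.
Duty = $304,210.76 × 51.1% = $155,451.70.
Total = $3,122.65 + $95,731.28 + $155,451.70 = $254,305.63.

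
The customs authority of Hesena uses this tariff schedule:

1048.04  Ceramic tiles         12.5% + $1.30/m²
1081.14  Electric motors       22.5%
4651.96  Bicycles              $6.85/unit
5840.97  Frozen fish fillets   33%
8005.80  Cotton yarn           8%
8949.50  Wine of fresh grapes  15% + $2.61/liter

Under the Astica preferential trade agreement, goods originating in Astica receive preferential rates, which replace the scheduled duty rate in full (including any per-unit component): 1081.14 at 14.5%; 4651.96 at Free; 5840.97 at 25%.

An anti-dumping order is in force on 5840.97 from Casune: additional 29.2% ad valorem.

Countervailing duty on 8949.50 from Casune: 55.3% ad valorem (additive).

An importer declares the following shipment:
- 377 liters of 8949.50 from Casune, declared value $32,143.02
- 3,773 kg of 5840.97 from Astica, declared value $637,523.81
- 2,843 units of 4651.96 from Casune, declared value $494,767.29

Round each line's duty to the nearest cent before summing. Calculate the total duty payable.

Line 1 (8949.50, Casune, 377 liters, $32,143.02):
Base rate for 8949.50 is 15% + $2.61/liter.
Additional duty on 8949.50 from Casune: +55.3%. Applied ad valorem rate: 15% + 55.3% = 70.3%.
Duty = $32,143.02 × 70.3% + 377 × $2.61 = $23,580.51.
Line 2 (5840.97, Astica, 3,773 kg, $637,523.81):
Base rate for 5840.97 is 33%.
Origin Astica qualifies under the Hesena–Astica agreement and 5840.97 is covered: preferential rate 25% applies instead.
The additional-duty order on 5840.97 targets Casune, not Astica; it does not apply.
Duty = $637,523.81 × 25% = $159,380.95.
Line 3 (4651.96, Casune, 2,843 units, $494,767.29):
Base rate for 4651.96 is $6.85/unit.
4651.96 has an FTA preferential rate, but origin Casune is not Astica; base rate stands.
Duty = 2,843 × $6.85 = $19,474.55.
Total = $23,580.51 + $159,380.95 + $19,474.55 = $202,436.01.

$202,436.01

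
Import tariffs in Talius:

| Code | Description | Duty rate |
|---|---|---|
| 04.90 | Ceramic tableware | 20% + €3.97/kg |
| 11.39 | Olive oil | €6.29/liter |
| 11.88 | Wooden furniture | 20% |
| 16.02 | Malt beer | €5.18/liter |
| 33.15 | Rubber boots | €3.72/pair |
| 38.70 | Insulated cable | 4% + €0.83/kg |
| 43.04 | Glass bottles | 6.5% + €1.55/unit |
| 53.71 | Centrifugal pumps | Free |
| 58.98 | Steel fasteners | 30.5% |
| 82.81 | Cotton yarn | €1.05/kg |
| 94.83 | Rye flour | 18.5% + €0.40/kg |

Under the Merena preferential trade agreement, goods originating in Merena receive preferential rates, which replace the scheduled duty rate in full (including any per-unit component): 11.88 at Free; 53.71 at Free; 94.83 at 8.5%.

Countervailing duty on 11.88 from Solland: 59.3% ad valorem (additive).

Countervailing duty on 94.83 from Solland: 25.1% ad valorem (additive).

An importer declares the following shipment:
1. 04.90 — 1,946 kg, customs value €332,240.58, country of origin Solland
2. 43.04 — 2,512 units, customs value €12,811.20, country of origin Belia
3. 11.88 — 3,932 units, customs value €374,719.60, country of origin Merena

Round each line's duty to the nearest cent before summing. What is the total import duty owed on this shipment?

€78,900.07

Line 1 (04.90, Solland, 1,946 kg, €332,240.58):
Base rate for 04.90 is 20% + €3.97/kg.
Duty = €332,240.58 × 20% + 1,946 × €3.97 = €74,173.74.
Line 2 (43.04, Belia, 2,512 units, €12,811.20):
Base rate for 43.04 is 6.5% + €1.55/unit.
Duty = €12,811.20 × 6.5% + 2,512 × €1.55 = €4,726.33.
Line 3 (11.88, Merena, 3,932 units, €374,719.60):
Base rate for 11.88 is 20%.
Origin Merena qualifies under the Talius–Merena agreement and 11.88 is covered: preferential rate Free applies instead.
The additional-duty order on 11.88 targets Solland, not Merena; it does not apply.
Duty = €374,719.60 × 0% = €0.00.
Total = €74,173.74 + €4,726.33 + €0.00 = €78,900.07.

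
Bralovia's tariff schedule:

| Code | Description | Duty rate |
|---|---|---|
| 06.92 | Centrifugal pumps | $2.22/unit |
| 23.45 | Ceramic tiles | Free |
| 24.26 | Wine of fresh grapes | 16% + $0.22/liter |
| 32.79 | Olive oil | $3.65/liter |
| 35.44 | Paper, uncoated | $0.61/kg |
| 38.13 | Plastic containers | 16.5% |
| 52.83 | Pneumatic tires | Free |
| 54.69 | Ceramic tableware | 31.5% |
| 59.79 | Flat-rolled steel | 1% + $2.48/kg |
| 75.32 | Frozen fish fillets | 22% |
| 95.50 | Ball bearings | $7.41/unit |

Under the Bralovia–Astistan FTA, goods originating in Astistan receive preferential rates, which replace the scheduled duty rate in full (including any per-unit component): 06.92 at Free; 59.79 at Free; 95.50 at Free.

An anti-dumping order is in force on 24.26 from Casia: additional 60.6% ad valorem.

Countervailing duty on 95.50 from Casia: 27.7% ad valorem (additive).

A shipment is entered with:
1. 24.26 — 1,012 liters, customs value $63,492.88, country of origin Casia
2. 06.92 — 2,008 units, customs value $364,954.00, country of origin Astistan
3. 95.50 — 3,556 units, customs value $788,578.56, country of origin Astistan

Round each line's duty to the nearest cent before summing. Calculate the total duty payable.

$48,858.19

Line 1 (24.26, Casia, 1,012 liters, $63,492.88):
Base rate for 24.26 is 16% + $0.22/liter.
Additional duty on 24.26 from Casia: +60.6%. Applied ad valorem rate: 16% + 60.6% = 76.6%.
Duty = $63,492.88 × 76.6% + 1,012 × $0.22 = $48,858.19.
Line 2 (06.92, Astistan, 2,008 units, $364,954.00):
Base rate for 06.92 is $2.22/unit.
Origin Astistan qualifies under the Bralovia–Astistan agreement and 06.92 is covered: preferential rate Free applies instead.
Duty = $364,954.00 × 0% = $0.00.
Line 3 (95.50, Astistan, 3,556 units, $788,578.56):
Base rate for 95.50 is $7.41/unit.
Origin Astistan qualifies under the Bralovia–Astistan agreement and 95.50 is covered: preferential rate Free applies instead.
The additional-duty order on 95.50 targets Casia, not Astistan; it does not apply.
Duty = $788,578.56 × 0% = $0.00.
Total = $48,858.19 + $0.00 + $0.00 = $48,858.19.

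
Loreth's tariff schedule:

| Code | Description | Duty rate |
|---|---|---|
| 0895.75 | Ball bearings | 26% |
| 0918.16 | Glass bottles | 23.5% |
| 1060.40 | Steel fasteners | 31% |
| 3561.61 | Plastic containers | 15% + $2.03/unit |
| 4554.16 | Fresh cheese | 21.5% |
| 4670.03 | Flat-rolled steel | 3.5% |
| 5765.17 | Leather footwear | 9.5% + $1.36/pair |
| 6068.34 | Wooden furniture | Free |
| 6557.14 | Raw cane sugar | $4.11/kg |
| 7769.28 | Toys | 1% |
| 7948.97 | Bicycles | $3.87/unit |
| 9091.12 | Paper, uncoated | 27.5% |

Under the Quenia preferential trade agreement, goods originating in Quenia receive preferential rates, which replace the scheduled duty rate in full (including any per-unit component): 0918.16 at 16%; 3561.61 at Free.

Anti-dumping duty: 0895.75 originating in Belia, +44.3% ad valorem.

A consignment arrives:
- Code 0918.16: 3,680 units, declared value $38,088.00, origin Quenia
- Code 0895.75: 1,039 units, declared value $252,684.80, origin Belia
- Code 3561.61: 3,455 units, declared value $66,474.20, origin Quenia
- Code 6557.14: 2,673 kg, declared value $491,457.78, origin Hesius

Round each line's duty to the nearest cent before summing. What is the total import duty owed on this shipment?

Line 1 (0918.16, Quenia, 3,680 units, $38,088.00):
Base rate for 0918.16 is 23.5%.
Origin Quenia qualifies under the Loreth–Quenia agreement and 0918.16 is covered: preferential rate 16% applies instead.
Duty = $38,088.00 × 16% = $6,094.08.
Line 2 (0895.75, Belia, 1,039 units, $252,684.80):
Base rate for 0895.75 is 26%.
Additional duty on 0895.75 from Belia: +44.3%. Applied ad valorem rate: 26% + 44.3% = 70.3%.
Duty = $252,684.80 × 70.3% = $177,637.41.
Line 3 (3561.61, Quenia, 3,455 units, $66,474.20):
Base rate for 3561.61 is 15% + $2.03/unit.
Origin Quenia qualifies under the Loreth–Quenia agreement and 3561.61 is covered: preferential rate Free applies instead.
Duty = $66,474.20 × 0% = $0.00.
Line 4 (6557.14, Hesius, 2,673 kg, $491,457.78):
Base rate for 6557.14 is $4.11/kg.
Duty = 2,673 × $4.11 = $10,986.03.
Total = $6,094.08 + $177,637.41 + $0.00 + $10,986.03 = $194,717.52.

$194,717.52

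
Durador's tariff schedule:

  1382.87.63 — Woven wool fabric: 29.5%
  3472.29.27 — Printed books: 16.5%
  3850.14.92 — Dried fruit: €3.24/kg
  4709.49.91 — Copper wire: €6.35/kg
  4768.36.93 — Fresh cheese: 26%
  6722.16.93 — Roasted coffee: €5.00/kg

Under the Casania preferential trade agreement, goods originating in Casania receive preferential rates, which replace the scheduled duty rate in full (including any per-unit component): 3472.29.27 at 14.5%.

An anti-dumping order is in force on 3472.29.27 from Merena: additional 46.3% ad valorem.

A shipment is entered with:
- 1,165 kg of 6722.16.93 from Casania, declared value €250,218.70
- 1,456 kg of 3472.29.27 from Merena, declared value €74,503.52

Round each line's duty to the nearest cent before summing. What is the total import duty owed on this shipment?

Line 1 (6722.16.93, Casania, 1,165 kg, €250,218.70):
Base rate for 6722.16.93 is €5.00/kg.
Origin Casania is the FTA partner but 6722.16.93 is not on the preference list; base rate stands.
Duty = 1,165 × €5.00 = €5,825.00.
Line 2 (3472.29.27, Merena, 1,456 kg, €74,503.52):
Base rate for 3472.29.27 is 16.5%.
3472.29.27 has an FTA preferential rate, but origin Merena is not Casania; base rate stands.
Additional duty on 3472.29.27 from Merena: +46.3%. Applied ad valorem rate: 16.5% + 46.3% = 62.8%.
Duty = €74,503.52 × 62.8% = €46,788.21.
Total = €5,825.00 + €46,788.21 = €52,613.21.

€52,613.21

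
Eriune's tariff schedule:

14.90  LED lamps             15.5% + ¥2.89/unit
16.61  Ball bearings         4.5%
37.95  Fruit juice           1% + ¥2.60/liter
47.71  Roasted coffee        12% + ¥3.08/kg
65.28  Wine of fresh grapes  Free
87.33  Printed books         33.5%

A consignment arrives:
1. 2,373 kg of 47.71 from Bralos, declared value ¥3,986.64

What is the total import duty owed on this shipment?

Line 1 (47.71, Bralos, 2,373 kg, ¥3,986.64):
Base rate for 47.71 is 12% + ¥3.08/kg.
Duty = ¥3,986.64 × 12% + 2,373 × ¥3.08 = ¥7,787.24.

¥7,787.24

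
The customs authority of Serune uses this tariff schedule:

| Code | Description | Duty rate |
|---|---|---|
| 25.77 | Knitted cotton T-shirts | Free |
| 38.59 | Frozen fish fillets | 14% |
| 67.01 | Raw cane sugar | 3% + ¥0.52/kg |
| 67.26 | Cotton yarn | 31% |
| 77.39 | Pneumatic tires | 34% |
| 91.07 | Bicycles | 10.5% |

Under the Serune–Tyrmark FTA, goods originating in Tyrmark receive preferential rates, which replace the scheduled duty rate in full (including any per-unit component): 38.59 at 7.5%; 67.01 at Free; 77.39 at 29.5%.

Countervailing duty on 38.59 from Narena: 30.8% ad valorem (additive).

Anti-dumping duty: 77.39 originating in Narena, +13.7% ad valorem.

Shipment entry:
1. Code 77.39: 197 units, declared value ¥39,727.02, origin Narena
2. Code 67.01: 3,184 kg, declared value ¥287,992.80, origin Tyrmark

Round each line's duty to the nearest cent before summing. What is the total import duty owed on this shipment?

Line 1 (77.39, Narena, 197 units, ¥39,727.02):
Base rate for 77.39 is 34%.
77.39 has an FTA preferential rate, but origin Narena is not Tyrmark; base rate stands.
Additional duty on 77.39 from Narena: +13.7%. Applied ad valorem rate: 34% + 13.7% = 47.7%.
Duty = ¥39,727.02 × 47.7% = ¥18,949.79.
Line 2 (67.01, Tyrmark, 3,184 kg, ¥287,992.80):
Base rate for 67.01 is 3% + ¥0.52/kg.
Origin Tyrmark qualifies under the Serune–Tyrmark agreement and 67.01 is covered: preferential rate Free applies instead.
Duty = ¥287,992.80 × 0% = ¥0.00.
Total = ¥18,949.79 + ¥0.00 = ¥18,949.79.

¥18,949.79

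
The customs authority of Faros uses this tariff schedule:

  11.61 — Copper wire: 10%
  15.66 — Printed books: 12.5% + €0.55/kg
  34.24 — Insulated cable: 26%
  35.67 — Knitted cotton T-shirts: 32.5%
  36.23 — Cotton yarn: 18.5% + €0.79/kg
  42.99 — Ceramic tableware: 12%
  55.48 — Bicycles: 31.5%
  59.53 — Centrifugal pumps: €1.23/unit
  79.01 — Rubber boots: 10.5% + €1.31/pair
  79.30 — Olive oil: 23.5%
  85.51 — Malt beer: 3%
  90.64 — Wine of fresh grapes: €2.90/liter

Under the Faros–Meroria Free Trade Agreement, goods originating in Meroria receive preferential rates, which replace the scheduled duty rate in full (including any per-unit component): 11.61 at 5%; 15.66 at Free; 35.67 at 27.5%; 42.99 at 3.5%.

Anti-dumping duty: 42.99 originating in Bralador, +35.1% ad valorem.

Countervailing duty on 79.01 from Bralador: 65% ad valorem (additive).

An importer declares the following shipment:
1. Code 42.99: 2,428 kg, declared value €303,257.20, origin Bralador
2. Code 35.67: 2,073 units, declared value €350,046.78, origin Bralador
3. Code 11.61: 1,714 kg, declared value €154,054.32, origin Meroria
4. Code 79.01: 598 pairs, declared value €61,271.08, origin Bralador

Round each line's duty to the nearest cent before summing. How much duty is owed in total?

Line 1 (42.99, Bralador, 2,428 kg, €303,257.20):
Base rate for 42.99 is 12%.
42.99 has an FTA preferential rate, but origin Bralador is not Meroria; base rate stands.
Additional duty on 42.99 from Bralador: +35.1%. Applied ad valorem rate: 12% + 35.1% = 47.1%.
Duty = €303,257.20 × 47.1% = €142,834.14.
Line 2 (35.67, Bralador, 2,073 units, €350,046.78):
Base rate for 35.67 is 32.5%.
35.67 has an FTA preferential rate, but origin Bralador is not Meroria; base rate stands.
Duty = €350,046.78 × 32.5% = €113,765.20.
Line 3 (11.61, Meroria, 1,714 kg, €154,054.32):
Base rate for 11.61 is 10%.
Origin Meroria qualifies under the Faros–Meroria agreement and 11.61 is covered: preferential rate 5% applies instead.
Duty = €154,054.32 × 5% = €7,702.72.
Line 4 (79.01, Bralador, 598 pairs, €61,271.08):
Base rate for 79.01 is 10.5% + €1.31/pair.
Additional duty on 79.01 from Bralador: +65%. Applied ad valorem rate: 10.5% + 65% = 75.5%.
Duty = €61,271.08 × 75.5% + 598 × €1.31 = €47,043.05.
Total = €142,834.14 + €113,765.20 + €7,702.72 + €47,043.05 = €311,345.11.

€311,345.11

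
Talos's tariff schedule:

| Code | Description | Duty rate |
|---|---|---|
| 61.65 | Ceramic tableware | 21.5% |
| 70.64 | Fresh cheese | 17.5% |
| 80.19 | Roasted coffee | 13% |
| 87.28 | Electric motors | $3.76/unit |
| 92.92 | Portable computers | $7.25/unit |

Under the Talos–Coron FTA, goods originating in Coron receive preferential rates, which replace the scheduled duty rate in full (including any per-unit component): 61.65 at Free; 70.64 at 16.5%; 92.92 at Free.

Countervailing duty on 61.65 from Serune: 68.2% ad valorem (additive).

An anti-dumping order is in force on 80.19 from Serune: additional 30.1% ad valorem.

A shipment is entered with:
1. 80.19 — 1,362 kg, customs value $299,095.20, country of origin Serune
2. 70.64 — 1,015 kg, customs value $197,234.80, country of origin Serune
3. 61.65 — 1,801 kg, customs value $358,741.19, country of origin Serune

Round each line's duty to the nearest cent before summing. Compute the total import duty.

Line 1 (80.19, Serune, 1,362 kg, $299,095.20):
Base rate for 80.19 is 13%.
Additional duty on 80.19 from Serune: +30.1%. Applied ad valorem rate: 13% + 30.1% = 43.1%.
Duty = $299,095.20 × 43.1% = $128,910.03.
Line 2 (70.64, Serune, 1,015 kg, $197,234.80):
Base rate for 70.64 is 17.5%.
70.64 has an FTA preferential rate, but origin Serune is not Coron; base rate stands.
Duty = $197,234.80 × 17.5% = $34,516.09.
Line 3 (61.65, Serune, 1,801 kg, $358,741.19):
Base rate for 61.65 is 21.5%.
61.65 has an FTA preferential rate, but origin Serune is not Coron; base rate stands.
Additional duty on 61.65 from Serune: +68.2%. Applied ad valorem rate: 21.5% + 68.2% = 89.7%.
Duty = $358,741.19 × 89.7% = $321,790.85.
Total = $128,910.03 + $34,516.09 + $321,790.85 = $485,216.97.

$485,216.97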